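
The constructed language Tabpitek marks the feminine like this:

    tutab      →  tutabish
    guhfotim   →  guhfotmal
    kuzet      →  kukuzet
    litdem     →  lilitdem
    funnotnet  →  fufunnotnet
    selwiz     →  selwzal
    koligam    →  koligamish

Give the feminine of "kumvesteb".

"kumvesteb" has last vowel 'e'. The stems whose last vowel is 'e' (kuzet → kukuzet, litdem → lilitdem, funnotnet → fufunnotnet) repeat the first consonant+vowel as a prefix.
So kumvesteb → kukumvesteb.

kukumvesteb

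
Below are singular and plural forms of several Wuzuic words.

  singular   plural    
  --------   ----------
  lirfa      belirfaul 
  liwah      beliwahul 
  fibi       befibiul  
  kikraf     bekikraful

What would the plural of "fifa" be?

befifaul

Every pair shown (lirfa → belirfaul, liwah → beliwahul, fibi → befibiul, …) follows the same rule: add be- … -ul around the stem.
So fifa → befifaul.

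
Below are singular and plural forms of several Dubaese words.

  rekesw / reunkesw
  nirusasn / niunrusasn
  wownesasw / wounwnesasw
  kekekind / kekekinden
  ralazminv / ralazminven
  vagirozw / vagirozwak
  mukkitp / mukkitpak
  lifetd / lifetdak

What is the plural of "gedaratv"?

gedaratvak

rekesw and vagirozw both end in -w yet inflect differently (reunkesw, vagirozwak), so the final letter is not what conditions the rule; the second-to-last letter is.
"gedaratv" has second-to-last letter 't'. The stems whose second-to-last letter is 't' (mukkitp → mukkitpak, lifetd → lifetdak) add -ak.
The other patterns: stems whose second-to-last letter is 's' insert -un- after the first vowel; stems whose second-to-last letter is 'n' add -en.
So gedaratv → gedaratvak.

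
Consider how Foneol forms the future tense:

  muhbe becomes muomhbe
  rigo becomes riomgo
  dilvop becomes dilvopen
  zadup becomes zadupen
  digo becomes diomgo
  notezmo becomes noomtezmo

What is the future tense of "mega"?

meomga

dilvop and digo both have last vowel 'o' yet inflect differently (dilvopen, diomgo), so the last vowel is not what conditions the rule; whether the stem ends in a vowel or a consonant is.
"mega" ends in a vowel. The stems ending in a vowel (digo → diomgo, rigo → riomgo, notezmo → noomtezmo) insert -om- after the first vowel.
The other pattern: stems ending in a consonant add -en.
So mega → meomga.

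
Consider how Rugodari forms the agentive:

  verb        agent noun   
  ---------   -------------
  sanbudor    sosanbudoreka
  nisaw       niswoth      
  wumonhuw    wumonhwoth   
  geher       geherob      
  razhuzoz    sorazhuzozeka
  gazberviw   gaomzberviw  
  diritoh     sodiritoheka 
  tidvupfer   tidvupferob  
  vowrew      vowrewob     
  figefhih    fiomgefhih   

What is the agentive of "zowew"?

zowewob

diritoh and figefhih both end in -h yet inflect differently (sodiritoheka, fiomgefhih), so the final letter is not what conditions the rule; the last vowel is.
"zowew" has last vowel 'e'. The stems whose last vowel is 'e' (tidvupfer → tidvupferob, geher → geherob, vowrew → vowrewob) add -ob.
So zowew → zowewob.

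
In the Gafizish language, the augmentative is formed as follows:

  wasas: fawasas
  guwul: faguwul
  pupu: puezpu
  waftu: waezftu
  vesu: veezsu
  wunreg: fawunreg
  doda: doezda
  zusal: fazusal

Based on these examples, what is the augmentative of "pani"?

waftu and guwul both have last vowel 'u' yet inflect differently (waezftu, faguwul), so the last vowel is not what conditions the rule; whether the stem ends in a vowel or a consonant is.
"pani" ends in a vowel. The stems ending in a vowel (waftu → waezftu, vesu → veezsu, pupu → puezpu) insert -ez- after the first vowel.
The other pattern: stems ending in a consonant add the prefix fa-.
So pani → paezni.

paezni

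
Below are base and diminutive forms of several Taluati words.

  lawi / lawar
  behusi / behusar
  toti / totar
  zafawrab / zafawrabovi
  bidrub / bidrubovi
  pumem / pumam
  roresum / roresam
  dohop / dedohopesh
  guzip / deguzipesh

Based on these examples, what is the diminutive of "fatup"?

defatupesh

bidrub and roresum both have last vowel 'u' yet inflect differently (bidrubovi, roresam), so the last vowel is not what conditions the rule; the final letter is.
"fatup" ends in -p. The stems ending in -p (dohop → dedohopesh, guzip → deguzipesh) add de- … -esh around the stem.
So fatup → defatupesh.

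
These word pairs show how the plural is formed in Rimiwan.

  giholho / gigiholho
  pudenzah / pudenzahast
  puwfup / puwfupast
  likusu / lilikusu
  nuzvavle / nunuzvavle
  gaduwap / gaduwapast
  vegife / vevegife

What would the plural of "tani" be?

tatani

likusu and puwfup both have last vowel 'u' yet inflect differently (lilikusu, puwfupast), so the last vowel is not what conditions the rule; whether the stem ends in a vowel or a consonant is.
"tani" ends in a vowel. The stems ending in a vowel (likusu → lilikusu, giholho → gigiholho, vegife → vevegife) repeat the first consonant+vowel as a prefix.
The other pattern: stems ending in a consonant add -ast.
So tani → tatani.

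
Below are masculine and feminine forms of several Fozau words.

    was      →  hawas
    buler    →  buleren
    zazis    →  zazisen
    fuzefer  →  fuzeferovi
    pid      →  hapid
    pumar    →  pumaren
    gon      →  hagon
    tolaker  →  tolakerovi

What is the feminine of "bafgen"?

bafgenen

was and zazis both end in -s yet inflect differently (hawas, zazisen), so the final letter is not what conditions the rule; the number of vowels is.
"bafgen" has 2 vowels. The stems with 2 vowels (buler → buleren, zazis → zazisen, pumar → pumaren) add -en.
So bafgen → bafgenen.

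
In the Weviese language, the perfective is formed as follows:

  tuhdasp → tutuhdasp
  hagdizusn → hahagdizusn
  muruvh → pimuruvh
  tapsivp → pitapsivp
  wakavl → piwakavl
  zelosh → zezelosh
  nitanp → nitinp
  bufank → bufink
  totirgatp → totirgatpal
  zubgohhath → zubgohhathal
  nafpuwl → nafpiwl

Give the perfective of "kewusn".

kekewusn

"kewusn" has second-to-last letter 's'. The stems whose second-to-last letter is 's' (hagdizusn → hahagdizusn, tuhdasp → tutuhdasp, zelosh → zezelosh) repeat the first consonant+vowel as a prefix.
So kewusn → kekewusn.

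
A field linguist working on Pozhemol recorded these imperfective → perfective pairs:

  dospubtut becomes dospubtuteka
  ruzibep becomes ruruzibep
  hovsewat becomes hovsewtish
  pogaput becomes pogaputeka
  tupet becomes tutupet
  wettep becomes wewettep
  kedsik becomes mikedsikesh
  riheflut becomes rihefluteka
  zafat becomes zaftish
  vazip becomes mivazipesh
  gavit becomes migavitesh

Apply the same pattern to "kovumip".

mikovumipesh

gavit and hovsewat both end in -t yet inflect differently (migavitesh, hovsewtish), so the final letter is not what conditions the rule; the last vowel is.
"kovumip" has last vowel 'i'. The stems whose last vowel is 'i' (gavit → migavitesh, kedsik → mikedsikesh, vazip → mivazipesh) add mi- … -esh around the stem.
So kovumip → mikovumipesh.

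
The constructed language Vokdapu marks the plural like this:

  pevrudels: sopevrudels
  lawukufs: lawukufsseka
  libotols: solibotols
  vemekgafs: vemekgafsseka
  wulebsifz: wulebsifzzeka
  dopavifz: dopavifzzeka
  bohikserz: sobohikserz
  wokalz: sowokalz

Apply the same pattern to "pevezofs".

dopavifz and wokalz both end in -z yet inflect differently (dopavifzzeka, sowokalz), so the final letter is not what conditions the rule; the second-to-last letter is.
"pevezofs" has second-to-last letter 'f'. The stems whose second-to-last letter is 'f' (vemekgafs → vemekgafsseka, dopavifz → dopavifzzeka, wulebsifz → wulebsifzzeka) double the final consonant and add -eka.
So pevezofs → pevezofsseka.

pevezofsseka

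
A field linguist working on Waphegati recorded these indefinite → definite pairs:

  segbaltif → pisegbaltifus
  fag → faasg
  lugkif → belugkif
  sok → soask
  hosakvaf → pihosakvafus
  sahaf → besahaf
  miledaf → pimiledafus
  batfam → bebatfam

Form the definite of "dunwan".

bedunwan

sahaf and segbaltif both end in -f yet inflect differently (besahaf, pisegbaltifus), so the final letter is not what conditions the rule; the number of vowels is.
"dunwan" has 2 vowels. The stems with 2 vowels (sahaf → besahaf, batfam → bebatfam, lugkif → belugkif) add the prefix be-.
The other patterns: stems with 1 vowel insert -as- after the first vowel; stems with 3 vowels add pi- … -us around the stem.
So dunwan → bedunwan.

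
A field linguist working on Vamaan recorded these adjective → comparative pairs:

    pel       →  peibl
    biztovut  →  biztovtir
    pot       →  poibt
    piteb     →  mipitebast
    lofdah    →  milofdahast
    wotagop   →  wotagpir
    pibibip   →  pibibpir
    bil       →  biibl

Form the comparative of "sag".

saibg

pot and biztovut both end in -t yet inflect differently (poibt, biztovtir), so the final letter is not what conditions the rule; the number of vowels is.
"sag" has 1 vowel. The stems with 1 vowel (bil → biibl, pel → peibl, pot → poibt) insert -ib- after the first vowel.
The other patterns: stems with 2 vowels add mi- … -ast around the stem; stems with 3 vowels delete the last vowel and add -ir.
So sag → saibg.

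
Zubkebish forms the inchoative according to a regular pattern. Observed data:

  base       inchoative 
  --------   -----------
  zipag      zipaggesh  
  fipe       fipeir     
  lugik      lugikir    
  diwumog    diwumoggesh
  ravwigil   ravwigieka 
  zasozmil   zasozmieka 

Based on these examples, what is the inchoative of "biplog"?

ravwigil and lugik both have last vowel 'i' yet inflect differently (ravwigieka, lugikir), so the last vowel is not what conditions the rule; the final letter is.
"biplog" ends in -g. The stems ending in -g (diwumog → diwumoggesh, zipag → zipaggesh) double the final consonant and add -esh.
The other patterns: stems ending in -l drop the final letter and add -eka; stems ending in -e or -k add -ir.
So biplog → biploggesh.

biploggesh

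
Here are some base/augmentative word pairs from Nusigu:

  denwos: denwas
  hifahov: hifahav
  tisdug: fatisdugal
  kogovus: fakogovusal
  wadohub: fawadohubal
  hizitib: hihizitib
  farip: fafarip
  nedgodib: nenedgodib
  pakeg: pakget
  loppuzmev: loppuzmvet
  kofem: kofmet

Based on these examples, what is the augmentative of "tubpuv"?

denwos and kogovus both end in -s yet inflect differently (denwas, fakogovusal), so the final letter is not what conditions the rule; the last vowel is.
"tubpuv" has last vowel 'u'. The stems whose last vowel is 'u' (tisdug → fatisdugal, kogovus → fakogovusal, wadohub → fawadohubal) add fa- … -al around the stem.
So tubpuv → fatubpuval.

fatubpuval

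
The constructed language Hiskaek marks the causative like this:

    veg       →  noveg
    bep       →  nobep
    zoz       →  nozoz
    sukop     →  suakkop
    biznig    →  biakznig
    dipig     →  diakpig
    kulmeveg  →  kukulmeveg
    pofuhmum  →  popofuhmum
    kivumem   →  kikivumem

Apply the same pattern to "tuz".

notuz

bep and sukop both end in -p yet inflect differently (nobep, suakkop), so the final letter is not what conditions the rule; the number of vowels is.
"tuz" has 1 vowel. The stems with 1 vowel (veg → noveg, bep → nobep, zoz → nozoz) add the prefix no-.
So tuz → notuz.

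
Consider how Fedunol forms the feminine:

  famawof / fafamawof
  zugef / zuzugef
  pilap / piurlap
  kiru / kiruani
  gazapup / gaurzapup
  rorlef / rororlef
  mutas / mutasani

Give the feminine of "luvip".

gazapup and kiru both have last vowel 'u' yet inflect differently (gaurzapup, kiruani), so the last vowel is not what conditions the rule; the final letter is.
"luvip" ends in -p. The stems ending in -p (pilap → piurlap, gazapup → gaurzapup) insert -ur- after the first vowel.
The other patterns: stems ending in -f repeat the first consonant+vowel as a prefix; stems ending in -s or -u add -ani.
So luvip → luurvip.

luurvip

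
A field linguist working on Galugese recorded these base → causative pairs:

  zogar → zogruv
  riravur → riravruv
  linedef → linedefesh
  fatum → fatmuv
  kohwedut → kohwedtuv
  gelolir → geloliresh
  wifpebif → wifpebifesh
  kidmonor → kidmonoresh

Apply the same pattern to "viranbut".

viranbtuv

zogar and kidmonor both end in -r yet inflect differently (zogruv, kidmonoresh), so the final letter is not what conditions the rule; the last vowel is.
"viranbut" has last vowel 'u'. The stems whose last vowel is 'u' (kohwedut → kohwedtuv, fatum → fatmuv, riravur → riravruv) delete the last vowel and add -uv.
The other pattern: stems whose last vowel is 'e', 'i' or 'o' add -esh.
So viranbut → viranbtuv.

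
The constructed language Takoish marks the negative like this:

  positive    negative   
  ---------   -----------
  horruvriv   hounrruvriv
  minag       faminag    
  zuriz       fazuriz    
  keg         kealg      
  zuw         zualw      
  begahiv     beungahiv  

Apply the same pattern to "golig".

keg and minag both end in -g yet inflect differently (kealg, faminag), so the final letter is not what conditions the rule; the number of vowels is.
"golig" has 2 vowels. The stems with 2 vowels (zuriz → fazuriz, minag → faminag) add the prefix fa-.
So golig → fagolig.

fagolig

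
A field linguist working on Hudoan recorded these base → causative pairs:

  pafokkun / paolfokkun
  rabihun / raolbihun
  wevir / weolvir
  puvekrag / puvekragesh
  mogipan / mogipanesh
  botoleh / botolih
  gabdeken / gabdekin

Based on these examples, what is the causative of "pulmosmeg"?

pulmosmig

"pulmosmeg" has last vowel 'e'. The stems whose last vowel is 'e' (botoleh → botolih, gabdeken → gabdekin) change the last vowel to 'i'.
So pulmosmeg → pulmosmig.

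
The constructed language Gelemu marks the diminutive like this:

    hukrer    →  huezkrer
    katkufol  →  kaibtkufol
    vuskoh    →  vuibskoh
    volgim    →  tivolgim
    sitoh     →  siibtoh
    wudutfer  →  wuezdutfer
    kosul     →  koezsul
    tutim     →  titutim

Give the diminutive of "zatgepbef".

zaeztgepbef

kosul and katkufol both end in -l yet inflect differently (koezsul, kaibtkufol), so the final letter is not what conditions the rule; the last vowel is.
"zatgepbef" has last vowel 'e'. The stems whose last vowel is 'e' (hukrer → huezkrer, wudutfer → wuezdutfer) insert -ez- after the first vowel.
So zatgepbef → zaeztgepbef.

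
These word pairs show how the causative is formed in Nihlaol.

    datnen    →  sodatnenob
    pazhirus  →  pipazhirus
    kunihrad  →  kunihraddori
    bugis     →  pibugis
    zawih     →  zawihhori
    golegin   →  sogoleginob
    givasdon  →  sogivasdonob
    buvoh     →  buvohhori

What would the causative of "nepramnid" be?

"nepramnid" ends in -d. The one such stem in the data (kunihrad → kunihraddori) doubles the final consonant and adds -ori (as do zawih, buvoh), so the same rule applies.
The other patterns: stems ending in -s add the prefix pi-; stems ending in -n add so- … -ob around the stem.
So nepramnid → nepramniddori.

nepramniddori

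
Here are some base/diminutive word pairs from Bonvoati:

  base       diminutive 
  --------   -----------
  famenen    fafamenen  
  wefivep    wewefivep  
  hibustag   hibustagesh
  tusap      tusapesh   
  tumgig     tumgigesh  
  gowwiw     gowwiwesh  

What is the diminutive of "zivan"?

wefivep and tusap both end in -p yet inflect differently (wewefivep, tusapesh), so the final letter is not what conditions the rule; the last vowel is.
"zivan" has last vowel 'a'. The stems whose last vowel is 'a' (hibustag → hibustagesh, tusap → tusapesh) add -esh.
So zivan → zivanesh.

zivanesh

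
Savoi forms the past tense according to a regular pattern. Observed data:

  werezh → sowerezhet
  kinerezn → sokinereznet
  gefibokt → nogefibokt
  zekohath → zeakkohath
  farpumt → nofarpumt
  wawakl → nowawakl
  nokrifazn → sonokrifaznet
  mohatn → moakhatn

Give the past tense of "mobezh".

somobezhet

mohatn and nokrifazn both end in -n yet inflect differently (moakhatn, sonokrifaznet), so the final letter is not what conditions the rule; the second-to-last letter is.
"mobezh" has second-to-last letter 'z'. The stems whose second-to-last letter is 'z' (nokrifazn → sonokrifaznet, kinerezn → sokinereznet, werezh → sowerezhet) add so- … -et around the stem.
So mobezh → somobezhet.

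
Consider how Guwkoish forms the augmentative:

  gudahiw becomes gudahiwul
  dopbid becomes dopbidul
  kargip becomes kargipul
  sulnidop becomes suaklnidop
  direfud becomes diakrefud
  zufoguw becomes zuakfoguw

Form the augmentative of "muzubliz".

"muzubliz" has last vowel 'i'. The stems whose last vowel is 'i' (gudahiw → gudahiwul, dopbid → dopbidul, kargip → kargipul) add -ul.
The other pattern: stems whose last vowel is 'o' or 'u' insert -ak- after the first vowel.
So muzubliz → muzublizul.

muzublizul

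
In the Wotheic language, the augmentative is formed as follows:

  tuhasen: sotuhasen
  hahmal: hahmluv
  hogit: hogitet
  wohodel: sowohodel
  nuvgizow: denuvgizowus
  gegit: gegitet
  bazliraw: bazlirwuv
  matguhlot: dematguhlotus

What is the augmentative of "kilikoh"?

dekilikohus

bazliraw and nuvgizow both end in -w yet inflect differently (bazlirwuv, denuvgizowus), so the final letter is not what conditions the rule; the last vowel is.
"kilikoh" has last vowel 'o'. The stems whose last vowel is 'o' (matguhlot → dematguhlotus, nuvgizow → denuvgizowus) add de- … -us around the stem.
So kilikoh → dekilikohus.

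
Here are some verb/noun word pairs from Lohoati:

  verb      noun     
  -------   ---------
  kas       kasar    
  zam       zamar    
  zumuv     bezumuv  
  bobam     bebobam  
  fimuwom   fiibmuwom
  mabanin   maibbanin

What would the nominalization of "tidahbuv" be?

tiibdahbuv

zam and bobam both end in -m yet inflect differently (zamar, bebobam), so the final letter is not what conditions the rule; the number of vowels is.
"tidahbuv" has 3 vowels. The stems with 3 vowels (fimuwom → fiibmuwom, mabanin → maibbanin) insert -ib- after the first vowel.
So tidahbuv → tiibdahbuv.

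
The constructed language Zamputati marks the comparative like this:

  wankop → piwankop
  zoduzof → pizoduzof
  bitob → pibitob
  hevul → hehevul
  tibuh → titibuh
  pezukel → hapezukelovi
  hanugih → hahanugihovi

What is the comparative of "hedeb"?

hahedebovi

hevul and pezukel both end in -l yet inflect differently (hehevul, hapezukelovi), so the final letter is not what conditions the rule; the last vowel is.
"hedeb" has last vowel 'e'. The one such stem in the data (pezukel → hapezukelovi) adds ha- … -ovi around the stem, so the same rule applies.
The other patterns: stems whose last vowel is 'o' add the prefix pi-; stems whose last vowel is 'u' repeat the first consonant+vowel as a prefix.
So hedeb → hahedebovi.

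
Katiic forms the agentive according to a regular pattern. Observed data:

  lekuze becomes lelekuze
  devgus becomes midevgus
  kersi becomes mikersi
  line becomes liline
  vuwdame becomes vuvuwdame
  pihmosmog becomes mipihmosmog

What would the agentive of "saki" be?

"saki" ends in -i. The one such stem in the data (kersi → mikersi) adds the prefix mi-, so the same rule applies.
The other pattern: stems ending in -e repeat the first consonant+vowel as a prefix.
So saki → misaki.

misaki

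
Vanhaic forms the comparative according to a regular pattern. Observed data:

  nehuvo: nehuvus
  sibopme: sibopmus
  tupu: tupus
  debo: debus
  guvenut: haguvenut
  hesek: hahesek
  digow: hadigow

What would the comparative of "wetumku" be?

tupu and guvenut both have last vowel 'u' yet inflect differently (tupus, haguvenut), so the last vowel is not what conditions the rule; whether the stem ends in a vowel or a consonant is.
"wetumku" ends in a vowel. The stems ending in a vowel (nehuvo → nehuvus, sibopme → sibopmus, tupu → tupus) drop the final letter and add -us.
So wetumku → wetumkus.

wetumkus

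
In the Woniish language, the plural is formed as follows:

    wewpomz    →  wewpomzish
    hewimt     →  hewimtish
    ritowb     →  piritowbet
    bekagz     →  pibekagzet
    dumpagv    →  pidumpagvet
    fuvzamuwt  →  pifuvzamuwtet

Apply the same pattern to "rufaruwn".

wewpomz and bekagz both end in -z yet inflect differently (wewpomzish, pibekagzet), so the final letter is not what conditions the rule; the second-to-last letter is.
"rufaruwn" has second-to-last letter 'w'. The stems whose second-to-last letter is 'w' (ritowb → piritowbet, fuvzamuwt → pifuvzamuwtet) add pi- … -et around the stem.
So rufaruwn → pirufaruwnet.

pirufaruwnet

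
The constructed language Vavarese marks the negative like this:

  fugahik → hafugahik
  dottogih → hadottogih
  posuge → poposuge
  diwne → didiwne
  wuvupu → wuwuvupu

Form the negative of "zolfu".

dottogih and diwne both begin with d- yet inflect differently (hadottogih, didiwne), so the first letter is not what conditions the rule; whether the stem ends in a vowel or a consonant is.
"zolfu" ends in a vowel. The stems ending in a vowel (posuge → poposuge, diwne → didiwne, wuvupu → wuwuvupu) repeat the first consonant+vowel as a prefix.
So zolfu → zozolfu.

zozolfu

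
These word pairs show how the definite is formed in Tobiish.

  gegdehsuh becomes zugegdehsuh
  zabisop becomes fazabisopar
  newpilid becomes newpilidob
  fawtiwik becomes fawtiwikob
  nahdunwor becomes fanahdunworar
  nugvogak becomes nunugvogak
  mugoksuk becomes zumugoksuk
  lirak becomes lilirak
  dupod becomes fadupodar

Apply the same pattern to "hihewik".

hihewikob

mugoksuk and fawtiwik both end in -k yet inflect differently (zumugoksuk, fawtiwikob), so the final letter is not what conditions the rule; the last vowel is.
"hihewik" has last vowel 'i'. The stems whose last vowel is 'i' (newpilid → newpilidob, fawtiwik → fawtiwikob) add -ob.
So hihewik → hihewikob.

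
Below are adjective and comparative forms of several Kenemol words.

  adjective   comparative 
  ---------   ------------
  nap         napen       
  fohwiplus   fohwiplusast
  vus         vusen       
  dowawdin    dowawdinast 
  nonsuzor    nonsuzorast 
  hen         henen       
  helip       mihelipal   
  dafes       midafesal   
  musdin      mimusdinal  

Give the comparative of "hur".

huren

vus and dafes both end in -s yet inflect differently (vusen, midafesal), so the final letter is not what conditions the rule; the number of vowels is.
"hur" has 1 vowel. The stems with 1 vowel (vus → vusen, nap → napen, hen → henen) add -en.
So hur → huren.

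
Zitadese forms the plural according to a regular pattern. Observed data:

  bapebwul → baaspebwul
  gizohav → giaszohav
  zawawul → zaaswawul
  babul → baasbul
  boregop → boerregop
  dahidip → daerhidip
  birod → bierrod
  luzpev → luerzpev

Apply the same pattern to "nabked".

gizohav and luzpev both end in -v yet inflect differently (giaszohav, luerzpev), so the final letter is not what conditions the rule; the last vowel is.
"nabked" has last vowel 'e'. The one such stem in the data (luzpev → luerzpev) inserts -er- after the first vowel (as do boregop, dahidip), so the same rule applies.
The other pattern: stems whose last vowel is 'a' or 'u' insert -as- after the first vowel.
So nabked → naerbked.

naerbked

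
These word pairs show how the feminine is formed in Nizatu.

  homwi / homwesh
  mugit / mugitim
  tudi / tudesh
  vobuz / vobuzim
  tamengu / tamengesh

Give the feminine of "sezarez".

sezarezim

"sezarez" ends in a consonant. The stems ending in a consonant (vobuz → vobuzim, mugit → mugitim) add -im.
The other pattern: stems ending in a vowel drop the final letter and add -esh.
So sezarez → sezarezim.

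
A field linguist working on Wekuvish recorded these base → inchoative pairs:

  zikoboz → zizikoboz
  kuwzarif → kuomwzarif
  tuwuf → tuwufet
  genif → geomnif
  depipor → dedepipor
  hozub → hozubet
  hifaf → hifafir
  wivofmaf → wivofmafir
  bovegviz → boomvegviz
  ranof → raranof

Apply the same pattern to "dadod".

dadadod

ranof and wivofmaf both end in -f yet inflect differently (raranof, wivofmafir), so the final letter is not what conditions the rule; the last vowel is.
"dadod" has last vowel 'o'. The stems whose last vowel is 'o' (zikoboz → zizikoboz, depipor → dedepipor, ranof → raranof) repeat the first consonant+vowel as a prefix.
The other patterns: stems whose last vowel is 'a' add -ir; stems whose last vowel is 'i' insert -om- after the first vowel; stems whose last vowel is 'u' add -et.
So dadod → dadadod.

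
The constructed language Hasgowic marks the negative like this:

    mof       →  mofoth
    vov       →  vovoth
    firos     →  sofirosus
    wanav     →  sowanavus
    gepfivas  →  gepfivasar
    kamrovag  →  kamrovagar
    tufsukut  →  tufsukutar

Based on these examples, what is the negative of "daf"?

"daf" has 1 vowel. The stems with 1 vowel (mof → mofoth, vov → vovoth) add -oth.
The other patterns: stems with 2 vowels add so- … -us around the stem; stems with 3 vowels add -ar.
So daf → dafoth.

dafoth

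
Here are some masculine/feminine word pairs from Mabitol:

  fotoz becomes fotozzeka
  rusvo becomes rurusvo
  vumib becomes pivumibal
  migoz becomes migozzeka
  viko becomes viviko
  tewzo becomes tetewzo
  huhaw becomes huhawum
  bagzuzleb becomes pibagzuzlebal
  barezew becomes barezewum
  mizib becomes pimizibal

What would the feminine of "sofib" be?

barezew and bagzuzleb both have last vowel 'e' yet inflect differently (barezewum, pibagzuzlebal), so the last vowel is not what conditions the rule; the final letter is.
"sofib" ends in -b. The stems ending in -b (vumib → pivumibal, bagzuzleb → pibagzuzlebal, mizib → pimizibal) add pi- … -al around the stem.
The other patterns: stems ending in -w add -um; stems ending in -o repeat the first consonant+vowel as a prefix; stems ending in -z double the final consonant and add -eka.
So sofib → pisofibal.

pisofibal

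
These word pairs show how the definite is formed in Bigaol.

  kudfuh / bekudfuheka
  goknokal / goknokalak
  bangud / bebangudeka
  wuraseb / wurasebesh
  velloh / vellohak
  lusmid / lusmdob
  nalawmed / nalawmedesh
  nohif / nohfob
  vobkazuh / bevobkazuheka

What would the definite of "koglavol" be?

koglavolak

nalawmed and lusmid both end in -d yet inflect differently (nalawmedesh, lusmdob), so the final letter is not what conditions the rule; the last vowel is.
"koglavol" has last vowel 'o'. The one such stem in the data (velloh → vellohak) adds -ak, so the same rule applies.
So koglavol → koglavolak.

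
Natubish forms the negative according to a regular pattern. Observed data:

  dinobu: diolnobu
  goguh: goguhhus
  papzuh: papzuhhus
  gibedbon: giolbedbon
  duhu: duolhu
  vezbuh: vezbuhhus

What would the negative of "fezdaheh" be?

fezdahehhus

goguh and duhu both have last vowel 'u' yet inflect differently (goguhhus, duolhu), so the last vowel is not what conditions the rule; the final letter is.
"fezdaheh" ends in -h. The stems ending in -h (goguh → goguhhus, vezbuh → vezbuhhus, papzuh → papzuhhus) double the final consonant and add -us.
The other pattern: stems ending in -n or -u insert -ol- after the first vowel.
So fezdaheh → fezdahehhus.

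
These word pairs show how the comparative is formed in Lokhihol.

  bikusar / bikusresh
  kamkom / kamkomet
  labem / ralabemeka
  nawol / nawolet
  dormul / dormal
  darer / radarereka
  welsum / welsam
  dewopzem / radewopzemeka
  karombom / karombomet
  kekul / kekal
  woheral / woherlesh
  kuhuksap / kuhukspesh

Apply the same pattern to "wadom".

labem and kamkom both end in -m yet inflect differently (ralabemeka, kamkomet), so the final letter is not what conditions the rule; the last vowel is.
"wadom" has last vowel 'o'. The stems whose last vowel is 'o' (kamkom → kamkomet, karombom → karombomet, nawol → nawolet) add -et.
The other patterns: stems whose last vowel is 'e' add ra- … -eka around the stem; stems whose last vowel is 'a' delete the last vowel and add -esh; stems whose last vowel is 'u' change the last vowel to 'a'.
So wadom → wadomet.

wadomet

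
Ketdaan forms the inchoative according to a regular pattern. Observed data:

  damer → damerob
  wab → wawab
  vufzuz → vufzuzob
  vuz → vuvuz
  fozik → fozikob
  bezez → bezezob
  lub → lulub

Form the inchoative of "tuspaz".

bezez and vuz both end in -z yet inflect differently (bezezob, vuvuz), so the final letter is not what conditions the rule; the number of vowels is.
"tuspaz" has 2 vowels. The stems with 2 vowels (bezez → bezezob, fozik → fozikob, vufzuz → vufzuzob) add -ob.
So tuspaz → tuspazob.

tuspazob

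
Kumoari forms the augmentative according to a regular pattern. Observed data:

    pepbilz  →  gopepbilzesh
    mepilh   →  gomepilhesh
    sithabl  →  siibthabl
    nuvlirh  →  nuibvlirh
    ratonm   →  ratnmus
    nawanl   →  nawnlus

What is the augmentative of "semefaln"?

mepilh and nuvlirh both end in -h yet inflect differently (gomepilhesh, nuibvlirh), so the final letter is not what conditions the rule; the second-to-last letter is.
"semefaln" has second-to-last letter 'l'. The stems whose second-to-last letter is 'l' (pepbilz → gopepbilzesh, mepilh → gomepilhesh) add go- … -esh around the stem.
So semefaln → gosemefalnesh.

gosemefalnesh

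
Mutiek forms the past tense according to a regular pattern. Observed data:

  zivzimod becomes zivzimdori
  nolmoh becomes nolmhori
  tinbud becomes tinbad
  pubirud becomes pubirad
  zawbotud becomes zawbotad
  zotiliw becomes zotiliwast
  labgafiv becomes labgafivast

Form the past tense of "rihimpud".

zivzimod and tinbud both end in -d yet inflect differently (zivzimdori, tinbad), so the final letter is not what conditions the rule; the last vowel is.
"rihimpud" has last vowel 'u'. The stems whose last vowel is 'u' (tinbud → tinbad, pubirud → pubirad, zawbotud → zawbotad) change the last vowel to 'a'.
So rihimpud → rihimpad.

rihimpad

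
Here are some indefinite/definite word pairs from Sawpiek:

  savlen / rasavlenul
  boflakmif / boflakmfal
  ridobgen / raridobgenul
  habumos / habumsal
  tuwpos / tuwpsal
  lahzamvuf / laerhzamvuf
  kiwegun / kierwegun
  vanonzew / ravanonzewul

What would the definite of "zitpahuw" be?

ziertpahuw

boflakmif and lahzamvuf both end in -f yet inflect differently (boflakmfal, laerhzamvuf), so the final letter is not what conditions the rule; the last vowel is.
"zitpahuw" has last vowel 'u'. The stems whose last vowel is 'u' (lahzamvuf → laerhzamvuf, kiwegun → kierwegun) insert -er- after the first vowel.
The other patterns: stems whose last vowel is 'e' add ra- … -ul around the stem; stems whose last vowel is 'i' or 'o' delete the last vowel and add -al.
So zitpahuw → ziertpahuw.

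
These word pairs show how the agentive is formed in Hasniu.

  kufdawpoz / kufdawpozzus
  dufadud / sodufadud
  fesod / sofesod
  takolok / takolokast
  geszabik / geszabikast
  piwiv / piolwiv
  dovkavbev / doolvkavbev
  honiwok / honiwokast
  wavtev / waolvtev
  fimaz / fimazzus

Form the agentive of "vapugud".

sovapugud

kufdawpoz and takolok both have last vowel 'o' yet inflect differently (kufdawpozzus, takolokast), so the last vowel is not what conditions the rule; the final letter is.
"vapugud" ends in -d. The stems ending in -d (dufadud → sodufadud, fesod → sofesod) add the prefix so-.
The other patterns: stems ending in -z double the final consonant and add -us; stems ending in -v insert -ol- after the first vowel; stems ending in -k add -ast.
So vapugud → sovapugud.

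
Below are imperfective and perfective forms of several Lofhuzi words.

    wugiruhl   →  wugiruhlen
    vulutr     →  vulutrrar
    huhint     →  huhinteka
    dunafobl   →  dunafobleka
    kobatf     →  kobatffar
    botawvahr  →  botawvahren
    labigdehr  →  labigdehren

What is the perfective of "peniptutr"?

vulutr and botawvahr both end in -r yet inflect differently (vulutrrar, botawvahren), so the final letter is not what conditions the rule; the second-to-last letter is.
"peniptutr" has second-to-last letter 't'. The stems whose second-to-last letter is 't' (vulutr → vulutrrar, kobatf → kobatffar) double the final consonant and add -ar.
The other patterns: stems whose second-to-last letter is 'h' add -en; stems whose second-to-last letter is 'b' or 'n' add -eka.
So peniptutr → peniptutrrar.

peniptutrrar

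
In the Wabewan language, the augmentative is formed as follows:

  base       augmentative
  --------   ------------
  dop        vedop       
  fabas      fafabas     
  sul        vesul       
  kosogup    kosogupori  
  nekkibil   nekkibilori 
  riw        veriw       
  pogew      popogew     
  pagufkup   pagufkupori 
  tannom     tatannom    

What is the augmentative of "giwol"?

gigiwol

riw and pogew both end in -w yet inflect differently (veriw, popogew), so the final letter is not what conditions the rule; the number of vowels is.
"giwol" has 2 vowels. The stems with 2 vowels (fabas → fafabas, pogew → popogew, tannom → tatannom) repeat the first consonant+vowel as a prefix.
So giwol → gigiwol.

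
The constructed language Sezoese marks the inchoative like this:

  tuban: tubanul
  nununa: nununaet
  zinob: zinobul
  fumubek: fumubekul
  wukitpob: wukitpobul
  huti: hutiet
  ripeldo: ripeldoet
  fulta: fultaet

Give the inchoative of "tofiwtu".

tofiwtuet

ripeldo and wukitpob both have last vowel 'o' yet inflect differently (ripeldoet, wukitpobul), so the last vowel is not what conditions the rule; whether the stem ends in a vowel or a consonant is.
"tofiwtu" ends in a vowel. The stems ending in a vowel (huti → hutiet, nununa → nununaet, fulta → fultaet) add -et.
The other pattern: stems ending in a consonant add -ul.
So tofiwtu → tofiwtuet.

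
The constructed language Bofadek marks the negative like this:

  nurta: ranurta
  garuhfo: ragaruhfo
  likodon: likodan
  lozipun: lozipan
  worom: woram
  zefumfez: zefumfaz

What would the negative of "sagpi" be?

garuhfo and likodon both have last vowel 'o' yet inflect differently (ragaruhfo, likodan), so the last vowel is not what conditions the rule; whether the stem ends in a vowel or a consonant is.
"sagpi" ends in a vowel. The stems ending in a vowel (nurta → ranurta, garuhfo → ragaruhfo) add the prefix ra-.
The other pattern: stems ending in a consonant change the last vowel to 'a'.
So sagpi → rasagpi.

rasagpi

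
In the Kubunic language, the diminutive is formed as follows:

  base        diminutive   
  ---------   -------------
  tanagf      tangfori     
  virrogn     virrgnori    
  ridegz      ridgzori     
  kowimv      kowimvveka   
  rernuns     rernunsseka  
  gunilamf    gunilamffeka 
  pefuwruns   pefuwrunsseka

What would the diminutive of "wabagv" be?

wabgvori

tanagf and gunilamf both end in -f yet inflect differently (tangfori, gunilamffeka), so the final letter is not what conditions the rule; the second-to-last letter is.
"wabagv" has second-to-last letter 'g'. The stems whose second-to-last letter is 'g' (tanagf → tangfori, virrogn → virrgnori, ridegz → ridgzori) delete the last vowel and add -ori.
The other pattern: stems whose second-to-last letter is 'm' or 'n' double the final consonant and add -eka.
So wabagv → wabgvori.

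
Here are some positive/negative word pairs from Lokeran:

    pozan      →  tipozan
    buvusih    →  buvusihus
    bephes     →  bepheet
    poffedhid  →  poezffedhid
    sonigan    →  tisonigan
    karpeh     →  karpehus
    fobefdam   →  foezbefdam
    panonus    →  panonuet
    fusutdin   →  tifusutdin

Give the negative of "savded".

"savded" ends in -d. The one such stem in the data (poffedhid → poezffedhid) inserts -ez- after the first vowel (as does fobefdam), so the same rule applies.
The other patterns: stems ending in -n add the prefix ti-; stems ending in -s drop the final letter and add -et; stems ending in -h add -us.
So savded → saezvded.

saezvded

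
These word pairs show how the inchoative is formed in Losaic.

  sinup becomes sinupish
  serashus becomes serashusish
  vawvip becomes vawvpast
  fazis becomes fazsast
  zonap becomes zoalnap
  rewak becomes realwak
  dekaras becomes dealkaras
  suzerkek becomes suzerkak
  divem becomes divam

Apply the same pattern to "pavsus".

pavsusish

sinup and vawvip both end in -p yet inflect differently (sinupish, vawvpast), so the final letter is not what conditions the rule; the last vowel is.
"pavsus" has last vowel 'u'. The stems whose last vowel is 'u' (sinup → sinupish, serashus → serashusish) add -ish.
The other patterns: stems whose last vowel is 'i' delete the last vowel and add -ast; stems whose last vowel is 'a' insert -al- after the first vowel; stems whose last vowel is 'e' change the last vowel to 'a'.
So pavsus → pavsusish.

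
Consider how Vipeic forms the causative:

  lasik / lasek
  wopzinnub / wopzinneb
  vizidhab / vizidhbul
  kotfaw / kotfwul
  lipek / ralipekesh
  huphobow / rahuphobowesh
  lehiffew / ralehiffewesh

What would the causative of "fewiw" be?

"fewiw" has last vowel 'i'. The one such stem in the data (lasik → lasek) changes the last vowel to 'e' (as does wopzinnub), so the same rule applies.
So fewiw → fewew.

fewew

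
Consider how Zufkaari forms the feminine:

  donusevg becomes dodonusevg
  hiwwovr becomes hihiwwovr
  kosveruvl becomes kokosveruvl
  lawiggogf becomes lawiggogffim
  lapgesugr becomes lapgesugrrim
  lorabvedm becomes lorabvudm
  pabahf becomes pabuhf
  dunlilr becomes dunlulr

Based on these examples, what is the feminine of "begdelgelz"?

begdelgulz

"begdelgelz" has second-to-last letter 'l'. The one such stem in the data (dunlilr → dunlulr) changes the last vowel to 'u' (as do lorabvedm, pabahf), so the same rule applies.
So begdelgelz → begdelgulz.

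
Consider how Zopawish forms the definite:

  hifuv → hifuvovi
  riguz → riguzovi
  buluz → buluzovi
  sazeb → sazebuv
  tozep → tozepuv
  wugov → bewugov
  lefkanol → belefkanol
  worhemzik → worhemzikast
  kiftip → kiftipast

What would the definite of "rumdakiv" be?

rumdakivast

"rumdakiv" has last vowel 'i'. The stems whose last vowel is 'i' (worhemzik → worhemzikast, kiftip → kiftipast) add -ast.
So rumdakiv → rumdakivast.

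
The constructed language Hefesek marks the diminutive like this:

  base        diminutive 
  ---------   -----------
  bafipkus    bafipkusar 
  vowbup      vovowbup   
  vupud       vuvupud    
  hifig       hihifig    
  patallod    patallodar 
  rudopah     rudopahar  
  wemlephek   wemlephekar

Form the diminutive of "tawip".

"tawip" has 2 vowels. The stems with 2 vowels (vupud → vuvupud, vowbup → vovowbup, hifig → hihifig) repeat the first consonant+vowel as a prefix.
The other pattern: stems with 3 vowels add -ar.
So tawip → tatawip.

tatawip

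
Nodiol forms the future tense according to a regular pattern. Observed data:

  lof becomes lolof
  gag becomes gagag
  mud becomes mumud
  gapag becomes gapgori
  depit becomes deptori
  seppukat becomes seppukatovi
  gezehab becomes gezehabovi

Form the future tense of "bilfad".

"bilfad" has 2 vowels. The stems with 2 vowels (gapag → gapgori, depit → deptori) delete the last vowel and add -ori.
So bilfad → bilfdori.

bilfdori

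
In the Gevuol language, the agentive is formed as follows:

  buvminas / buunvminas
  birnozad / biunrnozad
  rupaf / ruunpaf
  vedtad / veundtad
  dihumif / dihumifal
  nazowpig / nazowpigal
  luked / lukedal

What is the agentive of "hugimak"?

huungimak

rupaf and dihumif both end in -f yet inflect differently (ruunpaf, dihumifal), so the final letter is not what conditions the rule; the last vowel is.
"hugimak" has last vowel 'a'. The stems whose last vowel is 'a' (buvminas → buunvminas, birnozad → biunrnozad, rupaf → ruunpaf) insert -un- after the first vowel.
The other pattern: stems whose last vowel is 'e' or 'i' add -al.
So hugimak → huungimak.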